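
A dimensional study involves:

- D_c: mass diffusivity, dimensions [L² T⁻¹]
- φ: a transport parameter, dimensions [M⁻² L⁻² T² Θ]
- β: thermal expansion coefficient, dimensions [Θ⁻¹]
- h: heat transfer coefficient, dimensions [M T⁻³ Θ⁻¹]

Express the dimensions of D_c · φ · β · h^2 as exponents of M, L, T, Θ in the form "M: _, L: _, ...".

Collect each base-dimension exponent across the product:
  M: (0) + (-2) + (0) + 2·(1) = 0
  L: (2) + (-2) + (0) + 2·(0) = 0
  T: (-1) + (2) + (0) + 2·(-3) = -5
  Θ: (0) + (1) + (-1) + 2·(-1) = -2
So the dimensions are [T⁻⁵ Θ⁻²].

M: 0, L: 0, T: -5, Θ: -2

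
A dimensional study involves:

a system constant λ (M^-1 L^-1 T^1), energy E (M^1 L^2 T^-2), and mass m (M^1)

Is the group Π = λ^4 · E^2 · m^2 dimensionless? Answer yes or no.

yes

Sum the exponent of each base dimension across the product:
  M: 4·[λ]_M + 2·[E]_M + 2·[m]_M = 4·(-1) + 2·(1) + 2·(1) = 0
  L: 4·[λ]_L + 2·[E]_L + 2·[m]_L = 4·(-1) + 2·(2) + 2·(0) = 0
  T: 4·[λ]_T + 2·[E]_T + 2·[m]_T = 4·(1) + 2·(-2) + 2·(0) = 0
All base exponents vanish — dimensionless.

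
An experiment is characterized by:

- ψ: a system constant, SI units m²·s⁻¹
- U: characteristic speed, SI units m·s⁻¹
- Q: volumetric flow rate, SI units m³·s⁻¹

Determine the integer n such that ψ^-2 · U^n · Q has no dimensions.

1

Balance the L exponent: (1)·n from U, plus −2·(2) + (3) = -1 from the rest, must sum to zero.
n − 1 = 0, so n = 1.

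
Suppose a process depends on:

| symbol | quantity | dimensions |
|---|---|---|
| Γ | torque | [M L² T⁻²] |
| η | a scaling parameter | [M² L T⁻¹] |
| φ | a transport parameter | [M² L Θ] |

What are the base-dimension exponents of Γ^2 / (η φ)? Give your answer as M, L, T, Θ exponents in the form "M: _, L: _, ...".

M: -2, L: 2, T: -3, Θ: -1

Collect each base-dimension exponent across the product:
  M: 2·(1) − (2) − (2) = -2
  L: 2·(2) − (1) − (1) = 2
  T: 2·(-2) − (-1) − (0) = -3
  Θ: 2·(0) − (0) − (1) = -1
So the dimensions are [M⁻² L² T⁻³ Θ⁻¹].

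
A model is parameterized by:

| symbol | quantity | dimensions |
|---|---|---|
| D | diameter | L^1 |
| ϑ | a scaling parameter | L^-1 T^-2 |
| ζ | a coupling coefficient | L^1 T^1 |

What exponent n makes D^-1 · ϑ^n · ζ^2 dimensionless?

Balance the L exponent: (-1)·n from ϑ, plus −(1) + 2·(1) = 1 from the rest, must sum to zero.
−n + 1 = 0, so n = 1.

1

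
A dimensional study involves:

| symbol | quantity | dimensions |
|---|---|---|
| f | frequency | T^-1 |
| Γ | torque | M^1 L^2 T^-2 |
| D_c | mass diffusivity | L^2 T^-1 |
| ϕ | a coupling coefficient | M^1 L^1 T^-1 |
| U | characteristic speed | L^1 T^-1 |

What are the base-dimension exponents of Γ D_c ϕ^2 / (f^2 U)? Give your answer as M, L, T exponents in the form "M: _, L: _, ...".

Collect each base-dimension exponent across the product:
  M: −2·(0) + (1) + (0) + 2·(1) − (0) = 3
  L: −2·(0) + (2) + (2) + 2·(1) − (1) = 5
  T: −2·(-1) + (-2) + (-1) + 2·(-1) − (-1) = -2
So the dimensions are [M³ L⁵ T⁻²].

M: 3, L: 5, T: -2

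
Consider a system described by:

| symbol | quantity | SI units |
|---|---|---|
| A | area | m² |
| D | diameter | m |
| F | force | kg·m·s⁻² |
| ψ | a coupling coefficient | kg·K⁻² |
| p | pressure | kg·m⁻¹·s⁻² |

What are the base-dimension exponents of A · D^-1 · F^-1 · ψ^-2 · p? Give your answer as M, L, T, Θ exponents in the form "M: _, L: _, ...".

Collect each base-dimension exponent across the product:
  M: (0) − (0) − (1) − 2·(1) + (1) = -2
  L: (2) − (1) − (1) − 2·(0) + (-1) = -1
  T: (0) − (0) − (-2) − 2·(0) + (-2) = 0
  Θ: (0) − (0) − (0) − 2·(-2) + (0) = 4
So the dimensions are [M⁻² L⁻¹ Θ⁴].

M: -2, L: -1, T: 0, Θ: 4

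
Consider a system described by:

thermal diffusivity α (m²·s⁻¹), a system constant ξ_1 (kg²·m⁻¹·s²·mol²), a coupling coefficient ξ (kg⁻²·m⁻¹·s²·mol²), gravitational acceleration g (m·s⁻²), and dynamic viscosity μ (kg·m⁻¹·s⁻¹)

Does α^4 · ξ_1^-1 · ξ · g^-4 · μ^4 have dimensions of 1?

Sum the exponent of each base dimension across the product:
  M: 4·[α]_M − [ξ_1]_M + [ξ]_M − 4·[g]_M + 4·[μ]_M = 4·(0) − (2) + (-2) − 4·(0) + 4·(1) = 0
  L: 4·[α]_L − [ξ_1]_L + [ξ]_L − 4·[g]_L + 4·[μ]_L = 4·(2) − (-1) + (-1) − 4·(1) + 4·(-1) = 0
  T: 4·[α]_T − [ξ_1]_T + [ξ]_T − 4·[g]_T + 4·[μ]_T = 4·(-1) − (2) + (2) − 4·(-2) + 4·(-1) = 0
  N: 4·[α]_N − [ξ_1]_N + [ξ]_N − 4·[g]_N + 4·[μ]_N = 4·(0) − (2) + (2) − 4·(0) + 4·(0) = 0
All base exponents vanish — dimensionless.

yes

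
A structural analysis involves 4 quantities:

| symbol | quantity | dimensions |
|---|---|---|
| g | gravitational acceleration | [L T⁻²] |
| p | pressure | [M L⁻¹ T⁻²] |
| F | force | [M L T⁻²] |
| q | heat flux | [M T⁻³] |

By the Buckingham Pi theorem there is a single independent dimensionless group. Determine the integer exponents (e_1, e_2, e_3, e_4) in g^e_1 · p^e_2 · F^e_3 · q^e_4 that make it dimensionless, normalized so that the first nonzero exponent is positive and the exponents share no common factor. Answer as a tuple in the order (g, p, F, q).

(2, 3, 1, -4)

M: e_1·(0) + e_2·(1) + e_3·(1) + e_4·(1) = 0
L: e_1·(1) + e_2·(-1) + e_3·(1) + e_4·(0) = 0
T: e_1·(-2) + e_2·(-2) + e_3·(-2) + e_4·(-3) = 0
Solving this homogeneous linear system for the smallest-integer solution (first nonzero entry positive) gives (2, 3, 1, -4).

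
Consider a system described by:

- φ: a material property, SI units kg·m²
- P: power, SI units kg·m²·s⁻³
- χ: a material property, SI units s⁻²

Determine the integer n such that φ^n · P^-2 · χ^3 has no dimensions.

2

Balance the M exponent: (1)·n from φ, plus −2·(1) + 3·(0) = -2 from the rest, must sum to zero.
n − 2 = 0, so n = 2.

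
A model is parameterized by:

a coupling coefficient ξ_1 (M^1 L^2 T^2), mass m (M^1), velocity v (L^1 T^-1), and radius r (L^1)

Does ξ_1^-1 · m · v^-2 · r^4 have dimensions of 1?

yes

Sum the exponent of each base dimension across the product:
  M: −[ξ_1]_M + [m]_M − 2·[v]_M + 4·[r]_M = −(1) + (1) − 2·(0) + 4·(0) = 0
  L: −[ξ_1]_L + [m]_L − 2·[v]_L + 4·[r]_L = −(2) + (0) − 2·(1) + 4·(1) = 0
  T: −[ξ_1]_T + [m]_T − 2·[v]_T + 4·[r]_T = −(2) + (0) − 2·(-1) + 4·(0) = 0
All base exponents vanish — dimensionless.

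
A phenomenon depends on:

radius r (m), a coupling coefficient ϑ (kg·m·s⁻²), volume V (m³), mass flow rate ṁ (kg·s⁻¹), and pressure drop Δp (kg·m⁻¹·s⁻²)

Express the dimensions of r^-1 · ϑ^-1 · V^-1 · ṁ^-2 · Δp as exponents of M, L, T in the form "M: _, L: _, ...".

Collect each base-dimension exponent across the product:
  M: −(0) − (1) − (0) − 2·(1) + (1) = -2
  L: −(1) − (1) − (3) − 2·(0) + (-1) = -6
  T: −(0) − (-2) − (0) − 2·(-1) + (-2) = 2
So the dimensions are [M⁻² L⁻⁶ T²].

M: -2, L: -6, T: 2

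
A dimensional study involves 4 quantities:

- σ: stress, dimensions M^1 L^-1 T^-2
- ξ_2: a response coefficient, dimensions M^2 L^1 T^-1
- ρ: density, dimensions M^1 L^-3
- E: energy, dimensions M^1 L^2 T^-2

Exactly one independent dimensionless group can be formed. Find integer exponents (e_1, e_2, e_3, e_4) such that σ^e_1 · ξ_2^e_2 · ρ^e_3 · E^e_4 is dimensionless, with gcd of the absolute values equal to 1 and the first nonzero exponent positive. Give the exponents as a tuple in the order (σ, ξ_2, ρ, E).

(3, 2, -3, -4)

M: e_1·(1) + e_2·(2) + e_3·(1) + e_4·(1) = 0
L: e_1·(-1) + e_2·(1) + e_3·(-3) + e_4·(2) = 0
T: e_1·(-2) + e_2·(-1) + e_3·(0) + e_4·(-2) = 0
Solving this homogeneous linear system for the smallest-integer solution (first nonzero entry positive) gives (3, 2, -3, -4).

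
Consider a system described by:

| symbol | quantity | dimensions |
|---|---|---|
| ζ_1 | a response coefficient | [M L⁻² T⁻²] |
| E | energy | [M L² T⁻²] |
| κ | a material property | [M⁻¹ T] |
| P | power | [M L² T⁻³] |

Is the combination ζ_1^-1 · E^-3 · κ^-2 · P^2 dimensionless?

Sum the exponent of each base dimension across the product:
  M: −[ζ_1]_M − 3·[E]_M − 2·[κ]_M + 2·[P]_M = −(1) − 3·(1) − 2·(-1) + 2·(1) = 0
  L: −[ζ_1]_L − 3·[E]_L − 2·[κ]_L + 2·[P]_L = −(-2) − 3·(2) − 2·(0) + 2·(2) = 0
  T: −[ζ_1]_T − 3·[E]_T − 2·[κ]_T + 2·[P]_T = −(-2) − 3·(-2) − 2·(1) + 2·(-3) = 0
All base exponents vanish — dimensionless.

yes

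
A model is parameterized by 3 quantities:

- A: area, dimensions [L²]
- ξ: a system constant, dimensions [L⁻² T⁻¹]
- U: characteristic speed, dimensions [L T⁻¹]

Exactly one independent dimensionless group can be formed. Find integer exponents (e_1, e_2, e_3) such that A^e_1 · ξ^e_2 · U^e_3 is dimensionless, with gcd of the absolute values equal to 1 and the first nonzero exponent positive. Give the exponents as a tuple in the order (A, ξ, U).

L: e_1·(2) + e_2·(-2) + e_3·(1) = 0
T: e_1·(0) + e_2·(-1) + e_3·(-1) = 0
Solving this homogeneous linear system for the smallest-integer solution (first nonzero entry positive) gives (3, 2, -2).

(3, 2, -2)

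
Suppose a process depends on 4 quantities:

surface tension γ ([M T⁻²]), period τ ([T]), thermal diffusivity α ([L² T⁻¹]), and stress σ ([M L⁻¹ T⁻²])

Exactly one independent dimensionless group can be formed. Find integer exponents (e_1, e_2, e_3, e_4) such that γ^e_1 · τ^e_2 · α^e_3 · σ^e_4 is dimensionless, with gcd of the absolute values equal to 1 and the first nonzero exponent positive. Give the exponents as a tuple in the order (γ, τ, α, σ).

(2, -1, -1, -2)

M: e_1·(1) + e_2·(0) + e_3·(0) + e_4·(1) = 0
L: e_1·(0) + e_2·(0) + e_3·(2) + e_4·(-1) = 0
T: e_1·(-2) + e_2·(1) + e_3·(-1) + e_4·(-2) = 0
Solving this homogeneous linear system for the smallest-integer solution (first nonzero entry positive) gives (2, -1, -1, -2).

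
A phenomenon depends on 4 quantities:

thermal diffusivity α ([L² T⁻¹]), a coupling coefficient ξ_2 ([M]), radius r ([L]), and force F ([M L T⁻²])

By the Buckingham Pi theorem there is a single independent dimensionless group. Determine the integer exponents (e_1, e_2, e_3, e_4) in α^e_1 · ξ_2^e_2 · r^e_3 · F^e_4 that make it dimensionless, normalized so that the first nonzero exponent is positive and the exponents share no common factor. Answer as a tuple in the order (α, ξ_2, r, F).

(2, 1, -3, -1)

M: e_1·(0) + e_2·(1) + e_3·(0) + e_4·(1) = 0
L: e_1·(2) + e_2·(0) + e_3·(1) + e_4·(1) = 0
T: e_1·(-1) + e_2·(0) + e_3·(0) + e_4·(-2) = 0
Solving this homogeneous linear system for the smallest-integer solution (first nonzero entry positive) gives (2, 1, -3, -1).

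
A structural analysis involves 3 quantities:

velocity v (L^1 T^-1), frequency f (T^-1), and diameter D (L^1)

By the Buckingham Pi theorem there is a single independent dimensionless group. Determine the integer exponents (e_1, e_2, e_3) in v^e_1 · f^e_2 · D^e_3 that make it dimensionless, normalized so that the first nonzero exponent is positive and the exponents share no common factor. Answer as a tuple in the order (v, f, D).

(1, -1, -1)

L: e_1·(1) + e_2·(0) + e_3·(1) = 0
T: e_1·(-1) + e_2·(-1) + e_3·(0) = 0
Solving this homogeneous linear system for the smallest-integer solution (first nonzero entry positive) gives (1, -1, -1).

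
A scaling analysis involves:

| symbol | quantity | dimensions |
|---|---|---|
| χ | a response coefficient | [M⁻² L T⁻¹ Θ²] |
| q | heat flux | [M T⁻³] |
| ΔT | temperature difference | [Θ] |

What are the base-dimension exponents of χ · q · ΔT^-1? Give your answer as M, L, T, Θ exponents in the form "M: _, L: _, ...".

M: -1, L: 1, T: -4, Θ: 1

Collect each base-dimension exponent across the product:
  M: (-2) + (1) − (0) = -1
  L: (1) + (0) − (0) = 1
  T: (-1) + (-3) − (0) = -4
  Θ: (2) + (0) − (1) = 1
So the dimensions are [M⁻¹ L T⁻⁴ Θ].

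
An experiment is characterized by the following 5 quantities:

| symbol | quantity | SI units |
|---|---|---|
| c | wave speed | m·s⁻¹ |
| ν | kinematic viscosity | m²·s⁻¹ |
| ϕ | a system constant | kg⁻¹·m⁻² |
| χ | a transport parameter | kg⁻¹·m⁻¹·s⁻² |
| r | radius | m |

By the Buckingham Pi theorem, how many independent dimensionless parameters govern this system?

2

There are 5 variables and 3 base dimensions (M, L, T).
The dimension matrix has rank 3.
Independent dimensionless groups: 5 − 3 = 2.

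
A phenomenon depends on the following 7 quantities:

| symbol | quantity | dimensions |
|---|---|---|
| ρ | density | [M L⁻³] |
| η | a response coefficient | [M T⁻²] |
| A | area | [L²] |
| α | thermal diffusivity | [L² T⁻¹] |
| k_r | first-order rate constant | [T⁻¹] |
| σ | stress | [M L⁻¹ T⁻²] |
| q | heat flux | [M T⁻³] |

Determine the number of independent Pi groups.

4

There are 7 variables and 3 base dimensions (M, L, T).
The dimension matrix has rank 3.
Independent dimensionless groups: 7 − 3 = 4.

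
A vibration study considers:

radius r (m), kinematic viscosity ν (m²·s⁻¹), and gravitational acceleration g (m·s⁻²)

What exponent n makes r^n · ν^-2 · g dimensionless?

3

Balance the L exponent: (1)·n from r, plus −2·(2) + (1) = -3 from the rest, must sum to zero.
n − 3 = 0, so n = 3.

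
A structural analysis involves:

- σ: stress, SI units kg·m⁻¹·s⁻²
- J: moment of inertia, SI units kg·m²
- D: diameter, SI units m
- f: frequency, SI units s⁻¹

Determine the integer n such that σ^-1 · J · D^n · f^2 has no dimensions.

-3

Balance the L exponent: (1)·n from D, plus −(-1) + (2) + 2·(0) = 3 from the rest, must sum to zero.
n + 3 = 0, so n = -3.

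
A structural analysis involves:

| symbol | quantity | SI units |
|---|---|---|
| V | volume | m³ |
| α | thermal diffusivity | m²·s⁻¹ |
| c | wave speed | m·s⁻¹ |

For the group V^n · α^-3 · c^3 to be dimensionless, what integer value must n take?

Balance the L exponent: (3)·n from V, plus −3·(2) + 3·(1) = -3 from the rest, must sum to zero.
3n − 3 = 0, so n = 1.

1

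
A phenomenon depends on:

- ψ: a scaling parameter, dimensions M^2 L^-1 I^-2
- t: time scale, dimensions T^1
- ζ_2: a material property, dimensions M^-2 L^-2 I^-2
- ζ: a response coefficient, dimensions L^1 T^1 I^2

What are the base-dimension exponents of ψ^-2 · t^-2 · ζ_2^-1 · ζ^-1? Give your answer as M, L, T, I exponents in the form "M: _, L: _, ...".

Collect each base-dimension exponent across the product:
  M: −2·(2) − 2·(0) − (-2) − (0) = -2
  L: −2·(-1) − 2·(0) − (-2) − (1) = 3
  T: −2·(0) − 2·(1) − (0) − (1) = -3
  I: −2·(-2) − 2·(0) − (-2) − (2) = 4
So the dimensions are [M⁻² L³ T⁻³ I⁴].

M: -2, L: 3, T: -3, I: 4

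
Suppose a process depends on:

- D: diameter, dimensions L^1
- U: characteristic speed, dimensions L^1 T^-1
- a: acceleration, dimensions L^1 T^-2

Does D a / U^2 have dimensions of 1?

Sum the exponent of each base dimension across the product:
  M: [D]_M − 2·[U]_M + [a]_M = (0) − 2·(0) + (0) = 0
  L: [D]_L − 2·[U]_L + [a]_L = (1) − 2·(1) + (1) = 0
  T: [D]_T − 2·[U]_T + [a]_T = (0) − 2·(-1) + (-2) = 0
All base exponents vanish — dimensionless.

yes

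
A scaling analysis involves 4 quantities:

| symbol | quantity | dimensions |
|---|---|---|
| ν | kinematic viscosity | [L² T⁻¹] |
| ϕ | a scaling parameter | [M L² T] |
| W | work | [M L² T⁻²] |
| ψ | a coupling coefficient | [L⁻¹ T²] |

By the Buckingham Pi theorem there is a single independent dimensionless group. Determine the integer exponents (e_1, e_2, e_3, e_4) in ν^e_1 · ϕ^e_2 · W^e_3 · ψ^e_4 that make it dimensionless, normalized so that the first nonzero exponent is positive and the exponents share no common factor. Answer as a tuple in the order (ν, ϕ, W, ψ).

(1, -1, 1, 2)

M: e_1·(0) + e_2·(1) + e_3·(1) + e_4·(0) = 0
L: e_1·(2) + e_2·(2) + e_3·(2) + e_4·(-1) = 0
T: e_1·(-1) + e_2·(1) + e_3·(-2) + e_4·(2) = 0
Solving this homogeneous linear system for the smallest-integer solution (first nonzero entry positive) gives (1, -1, 1, 2).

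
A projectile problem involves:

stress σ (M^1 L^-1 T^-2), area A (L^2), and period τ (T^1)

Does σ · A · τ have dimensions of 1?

Sum the exponent of each base dimension across the product:
  M: [σ]_M + [A]_M + [τ]_M = (1) + (0) + (0) = 1
  L: [σ]_L + [A]_L + [τ]_L = (-1) + (2) + (0) = 1
  T: [σ]_T + [A]_T + [τ]_T = (-2) + (0) + (1) = -1
Net dimensions [M L T⁻¹] ≠ [1] — not dimensionless.

no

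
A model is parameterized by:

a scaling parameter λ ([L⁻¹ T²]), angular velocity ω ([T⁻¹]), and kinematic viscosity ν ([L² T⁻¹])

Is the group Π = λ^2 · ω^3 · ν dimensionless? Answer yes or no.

yes

Sum the exponent of each base dimension across the product:
  L: 2·[λ]_L + 3·[ω]_L + [ν]_L = 2·(-1) + 3·(0) + (2) = 0
  T: 2·[λ]_T + 3·[ω]_T + [ν]_T = 2·(2) + 3·(-1) + (-1) = 0
All base exponents vanish — dimensionless.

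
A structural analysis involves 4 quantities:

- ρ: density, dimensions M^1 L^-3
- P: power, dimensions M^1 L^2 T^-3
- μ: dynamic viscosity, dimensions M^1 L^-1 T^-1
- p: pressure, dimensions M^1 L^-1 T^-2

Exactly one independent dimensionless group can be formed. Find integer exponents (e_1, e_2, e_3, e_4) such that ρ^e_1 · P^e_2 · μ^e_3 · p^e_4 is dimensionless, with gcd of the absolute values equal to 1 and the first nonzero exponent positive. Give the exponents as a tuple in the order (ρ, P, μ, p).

M: e_1·(1) + e_2·(1) + e_3·(1) + e_4·(1) = 0
L: e_1·(-3) + e_2·(2) + e_3·(-1) + e_4·(-1) = 0
T: e_1·(0) + e_2·(-3) + e_3·(-1) + e_4·(-2) = 0
Solving this homogeneous linear system for the smallest-integer solution (first nonzero entry positive) gives (3, 2, -4, -1).

(3, 2, -4, -1)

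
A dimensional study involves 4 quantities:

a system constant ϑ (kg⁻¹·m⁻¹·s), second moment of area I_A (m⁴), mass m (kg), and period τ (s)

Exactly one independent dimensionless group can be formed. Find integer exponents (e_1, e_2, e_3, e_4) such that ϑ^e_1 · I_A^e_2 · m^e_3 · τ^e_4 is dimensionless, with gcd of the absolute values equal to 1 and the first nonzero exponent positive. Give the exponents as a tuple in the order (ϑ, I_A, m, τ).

(4, 1, 4, -4)

M: e_1·(-1) + e_2·(0) + e_3·(1) + e_4·(0) = 0
L: e_1·(-1) + e_2·(4) + e_3·(0) + e_4·(0) = 0
T: e_1·(1) + e_2·(0) + e_3·(0) + e_4·(1) = 0
Solving this homogeneous linear system for the smallest-integer solution (first nonzero entry positive) gives (4, 1, 4, -4).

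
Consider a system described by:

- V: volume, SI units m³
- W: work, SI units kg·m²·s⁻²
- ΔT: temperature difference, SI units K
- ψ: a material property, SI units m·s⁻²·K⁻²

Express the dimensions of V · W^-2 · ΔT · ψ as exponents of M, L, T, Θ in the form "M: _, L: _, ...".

M: -2, L: 0, T: 2, Θ: -1

Collect each base-dimension exponent across the product:
  M: (0) − 2·(1) + (0) + (0) = -2
  L: (3) − 2·(2) + (0) + (1) = 0
  T: (0) − 2·(-2) + (0) + (-2) = 2
  Θ: (0) − 2·(0) + (1) + (-2) = -1
So the dimensions are [M⁻² T² Θ⁻¹].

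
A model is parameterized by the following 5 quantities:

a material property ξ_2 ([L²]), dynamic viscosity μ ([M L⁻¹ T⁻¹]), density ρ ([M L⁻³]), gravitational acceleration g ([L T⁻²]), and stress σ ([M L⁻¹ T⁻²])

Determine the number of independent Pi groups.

2

There are 5 variables and 3 base dimensions (M, L, T).
The dimension matrix has rank 3.
Independent dimensionless groups: 5 − 3 = 2.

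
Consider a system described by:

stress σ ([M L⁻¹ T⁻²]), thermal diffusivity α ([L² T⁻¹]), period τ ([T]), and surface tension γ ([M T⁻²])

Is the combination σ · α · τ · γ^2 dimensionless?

Sum the exponent of each base dimension across the product:
  M: [σ]_M + [α]_M + [τ]_M + 2·[γ]_M = (1) + (0) + (0) + 2·(1) = 3
  L: [σ]_L + [α]_L + [τ]_L + 2·[γ]_L = (-1) + (2) + (0) + 2·(0) = 1
  T: [σ]_T + [α]_T + [τ]_T + 2·[γ]_T = (-2) + (-1) + (1) + 2·(-2) = -6
Net dimensions [M³ L T⁻⁶] ≠ [1] — not dimensionless.

no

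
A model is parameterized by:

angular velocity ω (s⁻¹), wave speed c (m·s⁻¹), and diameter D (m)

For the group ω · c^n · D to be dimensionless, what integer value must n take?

Balance the L exponent: (1)·n from c, plus (0) + (1) = 1 from the rest, must sum to zero.
n + 1 = 0, so n = -1.

-1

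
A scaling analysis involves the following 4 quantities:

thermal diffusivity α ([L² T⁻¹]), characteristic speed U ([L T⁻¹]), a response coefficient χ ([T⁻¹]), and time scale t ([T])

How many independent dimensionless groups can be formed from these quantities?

2

There are 4 variables and 2 base dimensions (L, T).
The dimension matrix has rank 2.
Independent dimensionless groups: 4 − 2 = 2.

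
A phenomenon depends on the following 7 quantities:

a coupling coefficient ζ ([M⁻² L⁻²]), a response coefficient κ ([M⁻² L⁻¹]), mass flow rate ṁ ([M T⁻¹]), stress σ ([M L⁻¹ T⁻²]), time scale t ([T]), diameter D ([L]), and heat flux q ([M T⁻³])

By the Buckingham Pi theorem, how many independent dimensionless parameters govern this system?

There are 7 variables and 3 base dimensions (M, L, T).
The dimension matrix has rank 3.
Independent dimensionless groups: 7 − 3 = 4.

4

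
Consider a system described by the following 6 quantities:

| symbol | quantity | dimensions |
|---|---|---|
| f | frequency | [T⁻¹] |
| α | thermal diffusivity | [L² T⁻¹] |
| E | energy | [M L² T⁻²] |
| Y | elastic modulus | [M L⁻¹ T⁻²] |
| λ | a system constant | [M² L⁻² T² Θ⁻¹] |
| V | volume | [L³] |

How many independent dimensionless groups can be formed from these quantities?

There are 6 variables and 4 base dimensions (M, L, T, Θ).
The dimension matrix has rank 4.
Independent dimensionless groups: 6 − 4 = 2.

2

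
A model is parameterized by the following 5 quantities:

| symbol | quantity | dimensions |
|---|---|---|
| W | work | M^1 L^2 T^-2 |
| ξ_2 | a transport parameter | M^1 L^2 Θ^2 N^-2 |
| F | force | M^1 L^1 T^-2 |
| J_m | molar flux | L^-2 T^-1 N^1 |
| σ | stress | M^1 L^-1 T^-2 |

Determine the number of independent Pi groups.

1

There are 5 variables and 5 base dimensions (M, L, T, Θ, N).
The dimension matrix has rank 4 (less than 5: the dimension vectors are linearly dependent).
Independent dimensionless groups: 5 − 4 = 1.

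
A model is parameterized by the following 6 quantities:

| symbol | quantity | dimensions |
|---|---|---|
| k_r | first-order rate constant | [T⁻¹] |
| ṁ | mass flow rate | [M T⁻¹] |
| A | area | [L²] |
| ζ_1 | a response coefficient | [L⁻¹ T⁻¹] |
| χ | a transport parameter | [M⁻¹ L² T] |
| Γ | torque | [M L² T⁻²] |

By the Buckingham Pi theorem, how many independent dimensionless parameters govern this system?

3

There are 6 variables and 3 base dimensions (M, L, T).
The dimension matrix has rank 3.
Independent dimensionless groups: 6 − 3 = 3.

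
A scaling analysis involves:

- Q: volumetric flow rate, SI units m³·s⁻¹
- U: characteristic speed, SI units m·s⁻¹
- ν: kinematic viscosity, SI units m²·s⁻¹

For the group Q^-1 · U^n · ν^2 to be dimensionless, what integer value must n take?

Balance the L exponent: (1)·n from U, plus −(3) + 2·(2) = 1 from the rest, must sum to zero.
n + 1 = 0, so n = -1.

-1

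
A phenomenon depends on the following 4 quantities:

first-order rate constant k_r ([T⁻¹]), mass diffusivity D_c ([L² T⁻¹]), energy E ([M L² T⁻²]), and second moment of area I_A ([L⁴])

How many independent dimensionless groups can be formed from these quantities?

1

There are 4 variables and 3 base dimensions (M, L, T).
The dimension matrix has rank 3.
Independent dimensionless groups: 4 − 3 = 1.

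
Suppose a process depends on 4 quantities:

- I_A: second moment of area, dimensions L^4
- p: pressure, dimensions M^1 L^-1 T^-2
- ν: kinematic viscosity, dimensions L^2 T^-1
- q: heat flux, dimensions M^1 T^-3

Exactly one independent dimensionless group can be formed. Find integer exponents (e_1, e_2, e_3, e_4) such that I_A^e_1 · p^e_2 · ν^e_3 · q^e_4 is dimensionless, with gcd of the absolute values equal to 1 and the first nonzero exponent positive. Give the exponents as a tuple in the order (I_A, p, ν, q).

(1, -4, -4, 4)

M: e_1·(0) + e_2·(1) + e_3·(0) + e_4·(1) = 0
L: e_1·(4) + e_2·(-1) + e_3·(2) + e_4·(0) = 0
T: e_1·(0) + e_2·(-2) + e_3·(-1) + e_4·(-3) = 0
Solving this homogeneous linear system for the smallest-integer solution (first nonzero entry positive) gives (1, -4, -4, 4).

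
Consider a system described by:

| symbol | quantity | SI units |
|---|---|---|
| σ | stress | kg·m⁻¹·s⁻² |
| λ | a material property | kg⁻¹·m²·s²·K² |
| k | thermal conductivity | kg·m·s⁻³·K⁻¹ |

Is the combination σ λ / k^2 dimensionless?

Sum the exponent of each base dimension across the product:
  M: [σ]_M + [λ]_M − 2·[k]_M = (1) + (-1) − 2·(1) = -2
  L: [σ]_L + [λ]_L − 2·[k]_L = (-1) + (2) − 2·(1) = -1
  T: [σ]_T + [λ]_T − 2·[k]_T = (-2) + (2) − 2·(-3) = 6
  Θ: [σ]_Θ + [λ]_Θ − 2·[k]_Θ = (0) + (2) − 2·(-1) = 4
Net dimensions [M⁻² L⁻¹ T⁶ Θ⁴] ≠ [1] — not dimensionless.

no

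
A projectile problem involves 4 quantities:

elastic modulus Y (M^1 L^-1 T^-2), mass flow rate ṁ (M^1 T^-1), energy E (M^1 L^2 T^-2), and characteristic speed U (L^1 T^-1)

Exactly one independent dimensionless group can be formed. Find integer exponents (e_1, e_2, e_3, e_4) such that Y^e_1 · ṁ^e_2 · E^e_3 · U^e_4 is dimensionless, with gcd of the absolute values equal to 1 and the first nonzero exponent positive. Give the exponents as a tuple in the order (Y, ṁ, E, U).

M: e_1·(1) + e_2·(1) + e_3·(1) + e_4·(0) = 0
L: e_1·(-1) + e_2·(0) + e_3·(2) + e_4·(1) = 0
T: e_1·(-2) + e_2·(-1) + e_3·(-2) + e_4·(-1) = 0
Solving this homogeneous linear system for the smallest-integer solution (first nonzero entry positive) gives (1, -3, 2, -3).

(1, -3, 2, -3)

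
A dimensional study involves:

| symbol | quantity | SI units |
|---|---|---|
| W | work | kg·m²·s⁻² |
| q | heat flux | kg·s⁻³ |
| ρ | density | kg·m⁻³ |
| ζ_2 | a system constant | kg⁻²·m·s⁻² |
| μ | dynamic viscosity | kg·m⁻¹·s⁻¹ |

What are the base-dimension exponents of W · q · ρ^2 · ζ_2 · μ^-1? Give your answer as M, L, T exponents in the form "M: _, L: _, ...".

Collect each base-dimension exponent across the product:
  M: (1) + (1) + 2·(1) + (-2) − (1) = 1
  L: (2) + (0) + 2·(-3) + (1) − (-1) = -2
  T: (-2) + (-3) + 2·(0) + (-2) − (-1) = -6
So the dimensions are [M L⁻² T⁻⁶].

M: 1, L: -2, T: -6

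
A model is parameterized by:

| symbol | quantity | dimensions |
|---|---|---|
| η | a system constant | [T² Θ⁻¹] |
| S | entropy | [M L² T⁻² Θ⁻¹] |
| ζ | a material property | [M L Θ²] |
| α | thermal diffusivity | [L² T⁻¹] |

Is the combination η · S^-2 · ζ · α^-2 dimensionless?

no

Sum the exponent of each base dimension across the product:
  M: [η]_M − 2·[S]_M + [ζ]_M − 2·[α]_M = (0) − 2·(1) + (1) − 2·(0) = -1
  L: [η]_L − 2·[S]_L + [ζ]_L − 2·[α]_L = (0) − 2·(2) + (1) − 2·(2) = -7
  T: [η]_T − 2·[S]_T + [ζ]_T − 2·[α]_T = (2) − 2·(-2) + (0) − 2·(-1) = 8
  Θ: [η]_Θ − 2·[S]_Θ + [ζ]_Θ − 2·[α]_Θ = (-1) − 2·(-1) + (2) − 2·(0) = 3
Net dimensions [M⁻¹ L⁻⁷ T⁸ Θ³] ≠ [1] — not dimensionless.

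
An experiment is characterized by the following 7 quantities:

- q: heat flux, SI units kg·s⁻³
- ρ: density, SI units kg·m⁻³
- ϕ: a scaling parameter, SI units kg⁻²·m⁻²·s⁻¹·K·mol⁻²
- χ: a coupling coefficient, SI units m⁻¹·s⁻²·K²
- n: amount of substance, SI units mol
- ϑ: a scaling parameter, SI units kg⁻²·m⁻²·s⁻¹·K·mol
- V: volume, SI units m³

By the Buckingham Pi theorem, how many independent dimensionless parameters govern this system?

There are 7 variables and 5 base dimensions (M, L, T, Θ, N).
The dimension matrix has rank 5.
Independent dimensionless groups: 7 − 5 = 2.

2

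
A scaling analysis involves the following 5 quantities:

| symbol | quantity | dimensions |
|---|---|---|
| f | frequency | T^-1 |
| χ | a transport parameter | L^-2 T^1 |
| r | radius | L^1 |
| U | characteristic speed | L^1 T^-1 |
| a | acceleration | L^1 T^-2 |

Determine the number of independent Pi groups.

3

There are 5 variables and 2 base dimensions (L, T).
The dimension matrix has rank 2.
Independent dimensionless groups: 5 − 2 = 3.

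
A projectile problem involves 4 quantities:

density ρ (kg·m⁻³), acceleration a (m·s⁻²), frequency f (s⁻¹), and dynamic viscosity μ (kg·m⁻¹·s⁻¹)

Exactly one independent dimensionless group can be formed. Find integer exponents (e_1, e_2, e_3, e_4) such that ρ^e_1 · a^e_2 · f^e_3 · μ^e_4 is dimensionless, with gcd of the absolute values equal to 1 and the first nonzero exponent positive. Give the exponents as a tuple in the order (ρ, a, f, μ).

M: e_1·(1) + e_2·(0) + e_3·(0) + e_4·(1) = 0
L: e_1·(-3) + e_2·(1) + e_3·(0) + e_4·(-1) = 0
T: e_1·(0) + e_2·(-2) + e_3·(-1) + e_4·(-1) = 0
Solving this homogeneous linear system for the smallest-integer solution (first nonzero entry positive) gives (1, 2, -3, -1).

(1, 2, -3, -1)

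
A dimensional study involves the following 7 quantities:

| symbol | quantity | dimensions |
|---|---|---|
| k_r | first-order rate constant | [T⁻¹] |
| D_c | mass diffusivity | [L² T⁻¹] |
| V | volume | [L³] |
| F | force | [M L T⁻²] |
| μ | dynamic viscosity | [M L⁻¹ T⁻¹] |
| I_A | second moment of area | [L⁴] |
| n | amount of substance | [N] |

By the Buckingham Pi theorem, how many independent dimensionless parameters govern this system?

3

There are 7 variables and 4 base dimensions (M, L, T, N).
The dimension matrix has rank 4.
Independent dimensionless groups: 7 − 4 = 3.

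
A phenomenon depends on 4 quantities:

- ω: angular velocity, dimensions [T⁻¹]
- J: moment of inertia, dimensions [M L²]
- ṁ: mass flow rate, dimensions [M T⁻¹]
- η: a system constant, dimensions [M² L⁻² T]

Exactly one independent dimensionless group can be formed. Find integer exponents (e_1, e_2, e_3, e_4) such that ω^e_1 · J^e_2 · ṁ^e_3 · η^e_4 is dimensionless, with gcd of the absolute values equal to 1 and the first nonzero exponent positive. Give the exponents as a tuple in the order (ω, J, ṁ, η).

(4, 1, -3, 1)

M: e_1·(0) + e_2·(1) + e_3·(1) + e_4·(2) = 0
L: e_1·(0) + e_2·(2) + e_3·(0) + e_4·(-2) = 0
T: e_1·(-1) + e_2·(0) + e_3·(-1) + e_4·(1) = 0
Solving this homogeneous linear system for the smallest-integer solution (first nonzero entry positive) gives (4, 1, -3, 1).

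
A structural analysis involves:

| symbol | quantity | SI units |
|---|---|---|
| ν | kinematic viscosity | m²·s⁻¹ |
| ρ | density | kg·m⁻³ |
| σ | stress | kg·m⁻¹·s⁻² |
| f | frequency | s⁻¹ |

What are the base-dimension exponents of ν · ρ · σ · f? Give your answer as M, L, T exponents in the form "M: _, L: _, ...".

M: 2, L: -2, T: -4

Collect each base-dimension exponent across the product:
  M: (0) + (1) + (1) + (0) = 2
  L: (2) + (-3) + (-1) + (0) = -2
  T: (-1) + (0) + (-2) + (-1) = -4
So the dimensions are [M² L⁻² T⁻⁴].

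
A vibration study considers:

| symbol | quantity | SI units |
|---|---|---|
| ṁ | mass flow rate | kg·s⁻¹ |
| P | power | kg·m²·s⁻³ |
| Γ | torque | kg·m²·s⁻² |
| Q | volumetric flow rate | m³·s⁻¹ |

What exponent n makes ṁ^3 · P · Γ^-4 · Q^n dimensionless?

Balance the L exponent: (3)·n from Q, plus 3·(0) + (2) − 4·(2) = -6 from the rest, must sum to zero.
3n − 6 = 0, so n = 2.

2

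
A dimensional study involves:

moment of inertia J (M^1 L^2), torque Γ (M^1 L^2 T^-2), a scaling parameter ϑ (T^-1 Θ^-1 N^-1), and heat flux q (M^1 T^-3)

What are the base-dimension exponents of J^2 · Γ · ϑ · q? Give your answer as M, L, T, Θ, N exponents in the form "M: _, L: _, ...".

M: 4, L: 6, T: -6, Θ: -1, N: -1

Collect each base-dimension exponent across the product:
  M: 2·(1) + (1) + (0) + (1) = 4
  L: 2·(2) + (2) + (0) + (0) = 6
  T: 2·(0) + (-2) + (-1) + (-3) = -6
  Θ: 2·(0) + (0) + (-1) + (0) = -1
  N: 2·(0) + (0) + (-1) + (0) = -1
So the dimensions are [M⁴ L⁶ T⁻⁶ Θ⁻¹ N⁻¹].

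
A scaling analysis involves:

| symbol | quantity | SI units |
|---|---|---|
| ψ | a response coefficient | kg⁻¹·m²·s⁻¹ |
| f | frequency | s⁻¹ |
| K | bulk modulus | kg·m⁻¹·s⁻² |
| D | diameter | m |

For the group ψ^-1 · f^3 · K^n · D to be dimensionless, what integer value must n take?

Balance the M exponent: (1)·n from K, plus −(-1) + 3·(0) + (0) = 1 from the rest, must sum to zero.
n + 1 = 0, so n = -1.

-1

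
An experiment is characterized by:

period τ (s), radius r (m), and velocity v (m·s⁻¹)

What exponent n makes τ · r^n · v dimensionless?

Balance the L exponent: (1)·n from r, plus (0) + (1) = 1 from the rest, must sum to zero.
n + 1 = 0, so n = -1.

-1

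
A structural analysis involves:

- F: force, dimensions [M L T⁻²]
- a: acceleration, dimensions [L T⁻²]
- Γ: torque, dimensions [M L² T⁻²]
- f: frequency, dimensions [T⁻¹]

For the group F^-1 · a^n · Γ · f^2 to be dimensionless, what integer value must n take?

-1

Balance the L exponent: (1)·n from a, plus −(1) + (2) + 2·(0) = 1 from the rest, must sum to zero.
n + 1 = 0, so n = -1.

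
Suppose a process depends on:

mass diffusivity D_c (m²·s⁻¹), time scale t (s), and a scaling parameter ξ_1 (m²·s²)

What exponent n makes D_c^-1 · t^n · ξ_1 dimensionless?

Balance the T exponent: (1)·n from t, plus −(-1) + (2) = 3 from the rest, must sum to zero.
n + 3 = 0, so n = -3.

-3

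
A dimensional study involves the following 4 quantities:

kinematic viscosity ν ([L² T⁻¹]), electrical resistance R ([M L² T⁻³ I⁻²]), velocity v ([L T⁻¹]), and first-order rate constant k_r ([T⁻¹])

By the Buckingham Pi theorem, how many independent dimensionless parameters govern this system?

There are 4 variables and 4 base dimensions (M, L, T, I).
The dimension matrix has rank 3 (less than 4: the dimension vectors are linearly dependent).
Independent dimensionless groups: 4 − 3 = 1.

1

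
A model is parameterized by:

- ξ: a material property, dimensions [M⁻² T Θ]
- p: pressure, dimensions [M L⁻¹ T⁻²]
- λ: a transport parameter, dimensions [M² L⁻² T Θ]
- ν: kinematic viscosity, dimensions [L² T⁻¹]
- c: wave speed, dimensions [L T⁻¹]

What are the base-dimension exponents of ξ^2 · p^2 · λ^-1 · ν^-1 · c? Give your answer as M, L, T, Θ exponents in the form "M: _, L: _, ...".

Collect each base-dimension exponent across the product:
  M: 2·(-2) + 2·(1) − (2) − (0) + (0) = -4
  L: 2·(0) + 2·(-1) − (-2) − (2) + (1) = -1
  T: 2·(1) + 2·(-2) − (1) − (-1) + (-1) = -3
  Θ: 2·(1) + 2·(0) − (1) − (0) + (0) = 1
So the dimensions are [M⁻⁴ L⁻¹ T⁻³ Θ].

M: -4, L: -1, T: -3, Θ: 1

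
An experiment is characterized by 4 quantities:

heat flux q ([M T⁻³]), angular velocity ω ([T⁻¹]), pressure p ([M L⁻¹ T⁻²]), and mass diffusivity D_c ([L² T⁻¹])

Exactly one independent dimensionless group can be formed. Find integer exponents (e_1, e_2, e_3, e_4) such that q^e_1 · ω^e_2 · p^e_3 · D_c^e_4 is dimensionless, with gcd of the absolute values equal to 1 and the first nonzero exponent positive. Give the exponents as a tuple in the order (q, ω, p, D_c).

M: e_1·(1) + e_2·(0) + e_3·(1) + e_4·(0) = 0
L: e_1·(0) + e_2·(0) + e_3·(-1) + e_4·(2) = 0
T: e_1·(-3) + e_2·(-1) + e_3·(-2) + e_4·(-1) = 0
Solving this homogeneous linear system for the smallest-integer solution (first nonzero entry positive) gives (2, -1, -2, -1).

(2, -1, -2, -1)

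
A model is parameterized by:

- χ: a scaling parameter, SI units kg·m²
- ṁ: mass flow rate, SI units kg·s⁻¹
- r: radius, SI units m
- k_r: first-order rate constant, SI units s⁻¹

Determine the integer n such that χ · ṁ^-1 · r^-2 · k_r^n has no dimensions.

1

Balance the T exponent: (-1)·n from k_r, plus (0) − (-1) − 2·(0) = 1 from the rest, must sum to zero.
−n + 1 = 0, so n = 1.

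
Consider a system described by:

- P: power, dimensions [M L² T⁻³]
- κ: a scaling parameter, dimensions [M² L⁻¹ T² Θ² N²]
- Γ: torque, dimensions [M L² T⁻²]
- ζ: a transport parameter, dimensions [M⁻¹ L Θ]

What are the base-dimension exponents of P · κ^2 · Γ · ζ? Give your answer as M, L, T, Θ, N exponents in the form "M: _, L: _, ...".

Collect each base-dimension exponent across the product:
  M: (1) + 2·(2) + (1) + (-1) = 5
  L: (2) + 2·(-1) + (2) + (1) = 3
  T: (-3) + 2·(2) + (-2) + (0) = -1
  Θ: (0) + 2·(2) + (0) + (1) = 5
  N: (0) + 2·(2) + (0) + (0) = 4
So the dimensions are [M⁵ L³ T⁻¹ Θ⁵ N⁴].

M: 5, L: 3, T: -1, Θ: 5, N: 4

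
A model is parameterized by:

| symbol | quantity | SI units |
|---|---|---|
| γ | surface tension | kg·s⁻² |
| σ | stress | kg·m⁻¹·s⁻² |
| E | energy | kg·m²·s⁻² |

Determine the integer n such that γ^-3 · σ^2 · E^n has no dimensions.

1

Balance the M exponent: (1)·n from E, plus −3·(1) + 2·(1) = -1 from the rest, must sum to zero.
n − 1 = 0, so n = 1.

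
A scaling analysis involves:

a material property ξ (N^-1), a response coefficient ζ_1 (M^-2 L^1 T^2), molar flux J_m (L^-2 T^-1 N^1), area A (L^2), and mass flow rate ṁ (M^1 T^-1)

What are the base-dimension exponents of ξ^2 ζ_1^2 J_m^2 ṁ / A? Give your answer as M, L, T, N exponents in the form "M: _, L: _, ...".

Collect each base-dimension exponent across the product:
  M: 2·(0) + 2·(-2) + 2·(0) − (0) + (1) = -3
  L: 2·(0) + 2·(1) + 2·(-2) − (2) + (0) = -4
  T: 2·(0) + 2·(2) + 2·(-1) − (0) + (-1) = 1
  N: 2·(-1) + 2·(0) + 2·(1) − (0) + (0) = 0
So the dimensions are [M⁻³ L⁻⁴ T].

M: -3, L: -4, T: 1, N: 0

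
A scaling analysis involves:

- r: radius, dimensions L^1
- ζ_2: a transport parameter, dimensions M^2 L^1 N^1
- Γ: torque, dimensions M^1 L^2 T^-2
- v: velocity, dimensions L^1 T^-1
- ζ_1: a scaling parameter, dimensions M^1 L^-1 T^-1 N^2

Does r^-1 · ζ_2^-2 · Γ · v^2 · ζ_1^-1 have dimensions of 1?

no

Sum the exponent of each base dimension across the product:
  M: −[r]_M − 2·[ζ_2]_M + [Γ]_M + 2·[v]_M − [ζ_1]_M = −(0) − 2·(2) + (1) + 2·(0) − (1) = -4
  L: −[r]_L − 2·[ζ_2]_L + [Γ]_L + 2·[v]_L − [ζ_1]_L = −(1) − 2·(1) + (2) + 2·(1) − (-1) = 2
  T: −[r]_T − 2·[ζ_2]_T + [Γ]_T + 2·[v]_T − [ζ_1]_T = −(0) − 2·(0) + (-2) + 2·(-1) − (-1) = -3
  N: −[r]_N − 2·[ζ_2]_N + [Γ]_N + 2·[v]_N − [ζ_1]_N = −(0) − 2·(1) + (0) + 2·(0) − (2) = -4
Net dimensions [M⁻⁴ L² T⁻³ N⁻⁴] ≠ [1] — not dimensionless.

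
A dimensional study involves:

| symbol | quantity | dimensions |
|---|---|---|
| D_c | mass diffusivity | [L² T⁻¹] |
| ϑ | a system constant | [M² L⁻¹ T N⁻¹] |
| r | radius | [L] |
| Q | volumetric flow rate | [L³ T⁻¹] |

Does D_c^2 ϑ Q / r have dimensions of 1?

no

Sum the exponent of each base dimension across the product:
  M: 2·[D_c]_M + [ϑ]_M − [r]_M + [Q]_M = 2·(0) + (2) − (0) + (0) = 2
  L: 2·[D_c]_L + [ϑ]_L − [r]_L + [Q]_L = 2·(2) + (-1) − (1) + (3) = 5
  T: 2·[D_c]_T + [ϑ]_T − [r]_T + [Q]_T = 2·(-1) + (1) − (0) + (-1) = -2
  N: 2·[D_c]_N + [ϑ]_N − [r]_N + [Q]_N = 2·(0) + (-1) − (0) + (0) = -1
Net dimensions [M² L⁵ T⁻² N⁻¹] ≠ [1] — not dimensionless.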